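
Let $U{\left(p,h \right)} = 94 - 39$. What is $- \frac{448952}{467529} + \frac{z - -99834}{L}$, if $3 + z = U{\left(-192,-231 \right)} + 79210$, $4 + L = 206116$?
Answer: $- \frac{366742535}{4015139052} \approx -0.09134$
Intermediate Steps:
$L = 206112$ ($L = -4 + 206116 = 206112$)
$U{\left(p,h \right)} = 55$ ($U{\left(p,h \right)} = 94 - 39 = 55$)
$z = 79262$ ($z = -3 + \left(55 + 79210\right) = -3 + 79265 = 79262$)
$- \frac{448952}{467529} + \frac{z - -99834}{L} = - \frac{448952}{467529} + \frac{79262 - -99834}{206112} = \left(-448952\right) \frac{1}{467529} + \left(79262 + 99834\right) \frac{1}{206112} = - \frac{448952}{467529} + 179096 \cdot \frac{1}{206112} = - \frac{448952}{467529} + \frac{22387}{25764} = - \frac{366742535}{4015139052}$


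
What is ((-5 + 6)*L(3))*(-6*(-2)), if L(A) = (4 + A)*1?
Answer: 84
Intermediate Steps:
L(A) = 4 + A
((-5 + 6)*L(3))*(-6*(-2)) = ((-5 + 6)*(4 + 3))*(-6*(-2)) = (1*7)*12 = 7*12 = 84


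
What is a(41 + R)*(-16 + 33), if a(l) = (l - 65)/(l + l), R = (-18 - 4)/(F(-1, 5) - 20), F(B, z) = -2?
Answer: -391/84 ≈ -4.6548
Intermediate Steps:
R = 1 (R = (-18 - 4)/(-2 - 20) = -22/(-22) = -22*(-1/22) = 1)
a(l) = (-65 + l)/(2*l) (a(l) = (-65 + l)/((2*l)) = (-65 + l)*(1/(2*l)) = (-65 + l)/(2*l))
a(41 + R)*(-16 + 33) = ((-65 + (41 + 1))/(2*(41 + 1)))*(-16 + 33) = ((½)*(-65 + 42)/42)*17 = ((½)*(1/42)*(-23))*17 = -23/84*17 = -391/84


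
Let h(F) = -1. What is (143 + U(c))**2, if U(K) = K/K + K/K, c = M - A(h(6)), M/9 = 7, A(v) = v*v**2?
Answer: 21025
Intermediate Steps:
A(v) = v**3
M = 63 (M = 9*7 = 63)
c = 64 (c = 63 - 1*(-1)**3 = 63 - 1*(-1) = 63 + 1 = 64)
U(K) = 2 (U(K) = 1 + 1 = 2)
(143 + U(c))**2 = (143 + 2)**2 = 145**2 = 21025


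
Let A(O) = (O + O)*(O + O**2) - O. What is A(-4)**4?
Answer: 71639296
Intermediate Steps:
A(O) = -O + 2*O*(O + O**2) (A(O) = (2*O)*(O + O**2) - O = 2*O*(O + O**2) - O = -O + 2*O*(O + O**2))
A(-4)**4 = (-4*(-1 + 2*(-4) + 2*(-4)**2))**4 = (-4*(-1 - 8 + 2*16))**4 = (-4*(-1 - 8 + 32))**4 = (-4*23)**4 = (-92)**4 = 71639296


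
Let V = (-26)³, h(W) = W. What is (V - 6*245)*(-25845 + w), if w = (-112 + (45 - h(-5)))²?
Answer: 419031046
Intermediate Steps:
V = -17576
w = 3844 (w = (-112 + (45 - 1*(-5)))² = (-112 + (45 + 5))² = (-112 + 50)² = (-62)² = 3844)
(V - 6*245)*(-25845 + w) = (-17576 - 6*245)*(-25845 + 3844) = (-17576 - 1470)*(-22001) = -19046*(-22001) = 419031046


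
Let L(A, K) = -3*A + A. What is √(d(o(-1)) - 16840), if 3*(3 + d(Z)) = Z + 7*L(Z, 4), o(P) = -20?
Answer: I*√150807/3 ≈ 129.45*I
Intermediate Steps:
L(A, K) = -2*A
d(Z) = -3 - 13*Z/3 (d(Z) = -3 + (Z + 7*(-2*Z))/3 = -3 + (Z - 14*Z)/3 = -3 + (-13*Z)/3 = -3 - 13*Z/3)
√(d(o(-1)) - 16840) = √((-3 - 13/3*(-20)) - 16840) = √((-3 + 260/3) - 16840) = √(251/3 - 16840) = √(-50269/3) = I*√150807/3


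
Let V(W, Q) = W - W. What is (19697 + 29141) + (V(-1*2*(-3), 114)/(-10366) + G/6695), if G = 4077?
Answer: 326974487/6695 ≈ 48839.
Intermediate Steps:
V(W, Q) = 0
(19697 + 29141) + (V(-1*2*(-3), 114)/(-10366) + G/6695) = (19697 + 29141) + (0/(-10366) + 4077/6695) = 48838 + (0*(-1/10366) + 4077*(1/6695)) = 48838 + (0 + 4077/6695) = 48838 + 4077/6695 = 326974487/6695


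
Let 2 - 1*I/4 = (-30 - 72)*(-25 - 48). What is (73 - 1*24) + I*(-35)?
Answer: 1042209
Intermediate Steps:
I = -29776 (I = 8 - 4*(-30 - 72)*(-25 - 48) = 8 - (-408)*(-73) = 8 - 4*7446 = 8 - 29784 = -29776)
(73 - 1*24) + I*(-35) = (73 - 1*24) - 29776*(-35) = (73 - 24) + 1042160 = 49 + 1042160 = 1042209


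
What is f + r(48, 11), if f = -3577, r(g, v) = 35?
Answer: -3542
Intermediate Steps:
f + r(48, 11) = -3577 + 35 = -3542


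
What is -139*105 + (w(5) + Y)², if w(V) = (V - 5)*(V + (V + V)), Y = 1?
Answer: -14594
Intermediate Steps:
w(V) = 3*V*(-5 + V) (w(V) = (-5 + V)*(V + 2*V) = (-5 + V)*(3*V) = 3*V*(-5 + V))
-139*105 + (w(5) + Y)² = -139*105 + (3*5*(-5 + 5) + 1)² = -14595 + (3*5*0 + 1)² = -14595 + (0 + 1)² = -14595 + 1² = -14595 + 1 = -14594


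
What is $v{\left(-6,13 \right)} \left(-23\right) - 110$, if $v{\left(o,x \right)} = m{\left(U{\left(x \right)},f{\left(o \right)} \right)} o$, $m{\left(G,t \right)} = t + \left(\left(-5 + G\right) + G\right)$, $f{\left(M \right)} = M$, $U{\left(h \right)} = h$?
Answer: $1960$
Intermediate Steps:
$m{\left(G,t \right)} = -5 + t + 2 G$ ($m{\left(G,t \right)} = t + \left(-5 + 2 G\right) = -5 + t + 2 G$)
$v{\left(o,x \right)} = o \left(-5 + o + 2 x\right)$ ($v{\left(o,x \right)} = \left(-5 + o + 2 x\right) o = o \left(-5 + o + 2 x\right)$)
$v{\left(-6,13 \right)} \left(-23\right) - 110 = - 6 \left(-5 - 6 + 2 \cdot 13\right) \left(-23\right) - 110 = - 6 \left(-5 - 6 + 26\right) \left(-23\right) - 110 = \left(-6\right) 15 \left(-23\right) - 110 = \left(-90\right) \left(-23\right) - 110 = 2070 - 110 = 1960$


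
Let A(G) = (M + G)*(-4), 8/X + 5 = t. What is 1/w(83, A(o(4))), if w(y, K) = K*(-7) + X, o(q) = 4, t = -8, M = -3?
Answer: 13/356 ≈ 0.036517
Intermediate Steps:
X = -8/13 (X = 8/(-5 - 8) = 8/(-13) = 8*(-1/13) = -8/13 ≈ -0.61539)
A(G) = 12 - 4*G (A(G) = (-3 + G)*(-4) = 12 - 4*G)
w(y, K) = -8/13 - 7*K (w(y, K) = K*(-7) - 8/13 = -7*K - 8/13 = -8/13 - 7*K)
1/w(83, A(o(4))) = 1/(-8/13 - 7*(12 - 4*4)) = 1/(-8/13 - 7*(12 - 16)) = 1/(-8/13 - 7*(-4)) = 1/(-8/13 + 28) = 1/(356/13) = 13/356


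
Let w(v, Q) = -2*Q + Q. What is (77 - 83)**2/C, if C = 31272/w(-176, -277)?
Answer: 831/2606 ≈ 0.31888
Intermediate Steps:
w(v, Q) = -Q
C = 31272/277 (C = 31272/((-1*(-277))) = 31272/277 ≈ 112.90)
(77 - 83)**2/C = (77 - 83)**2/(31272/277) = (-6)**2*(277/31272) = 36*(277/31272) = 831/2606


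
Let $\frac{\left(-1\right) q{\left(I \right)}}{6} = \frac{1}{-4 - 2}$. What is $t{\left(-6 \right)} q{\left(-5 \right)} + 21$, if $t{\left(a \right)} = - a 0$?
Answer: $21$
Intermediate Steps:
$t{\left(a \right)} = 0$
$q{\left(I \right)} = 1$ ($q{\left(I \right)} = - \frac{6}{-4 - 2} = - \frac{6}{-6} = \left(-6\right) \left(- \frac{1}{6}\right) = 1$)
$t{\left(-6 \right)} q{\left(-5 \right)} + 21 = 0 \cdot 1 + 21 = 0 + 21 = 21$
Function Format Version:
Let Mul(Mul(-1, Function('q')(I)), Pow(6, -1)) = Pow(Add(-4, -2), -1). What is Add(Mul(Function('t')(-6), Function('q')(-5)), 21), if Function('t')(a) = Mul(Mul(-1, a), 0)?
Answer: 21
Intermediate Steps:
Function('t')(a) = 0
Function('q')(I) = 1 (Function('q')(I) = Mul(-6, Pow(Add(-4, -2), -1)) = Mul(-6, Pow(-6, -1)) = Mul(-6, Rational(-1, 6)) = 1)
Add(Mul(Function('t')(-6), Function('q')(-5)), 21) = Add(Mul(0, 1), 21) = Add(0, 21) = 21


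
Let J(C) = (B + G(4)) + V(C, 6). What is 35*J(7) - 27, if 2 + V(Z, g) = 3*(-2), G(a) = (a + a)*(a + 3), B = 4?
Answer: 1793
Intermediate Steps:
G(a) = 2*a*(3 + a) (G(a) = (2*a)*(3 + a) = 2*a*(3 + a))
V(Z, g) = -8 (V(Z, g) = -2 + 3*(-2) = -2 - 6 = -8)
J(C) = 52 (J(C) = (4 + 2*4*(3 + 4)) - 8 = (4 + 2*4*7) - 8 = (4 + 56) - 8 = 60 - 8 = 52)
35*J(7) - 27 = 35*52 - 27 = 1820 - 27 = 1793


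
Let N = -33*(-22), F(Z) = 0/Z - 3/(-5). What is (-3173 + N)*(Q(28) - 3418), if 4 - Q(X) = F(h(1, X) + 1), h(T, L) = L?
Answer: 41777631/5 ≈ 8.3555e+6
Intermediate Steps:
F(Z) = ⅗ (F(Z) = 0 - 3*(-⅕) = 0 + ⅗ = ⅗)
Q(X) = 17/5 (Q(X) = 4 - 1*⅗ = 4 - ⅗ = 17/5)
N = 726
(-3173 + N)*(Q(28) - 3418) = (-3173 + 726)*(17/5 - 3418) = -2447*(-17073/5) = 41777631/5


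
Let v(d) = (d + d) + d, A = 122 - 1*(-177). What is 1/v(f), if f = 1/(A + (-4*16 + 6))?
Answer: 241/3 ≈ 80.333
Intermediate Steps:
A = 299 (A = 122 + 177 = 299)
f = 1/241 (f = 1/(299 + (-4*16 + 6)) = 1/(299 + (-64 + 6)) = 1/(299 - 58) = 1/241 ≈ 0.0041494)
v(d) = 3*d (v(d) = 2*d + d = 3*d)
1/v(f) = 1/(3*(1/241)) = 1/(3/241) = 241/3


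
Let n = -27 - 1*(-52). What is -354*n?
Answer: -8850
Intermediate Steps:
n = 25 (n = -27 + 52 = 25)
-354*n = -354*25 = -8850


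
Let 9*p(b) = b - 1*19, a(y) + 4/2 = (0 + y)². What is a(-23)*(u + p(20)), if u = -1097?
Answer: -5202544/9 ≈ -5.7806e+5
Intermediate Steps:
a(y) = -2 + y² (a(y) = -2 + (0 + y)² = -2 + y²)
p(b) = -19/9 + b/9 (p(b) = (b - 1*19)/9 = (b - 19)/9 = (-19 + b)/9 = -19/9 + b/9)
a(-23)*(u + p(20)) = (-2 + (-23)²)*(-1097 + (-19/9 + (⅑)*20)) = (-2 + 529)*(-1097 + (-19/9 + 20/9)) = 527*(-1097 + ⅑) = 527*(-9872/9) = -5202544/9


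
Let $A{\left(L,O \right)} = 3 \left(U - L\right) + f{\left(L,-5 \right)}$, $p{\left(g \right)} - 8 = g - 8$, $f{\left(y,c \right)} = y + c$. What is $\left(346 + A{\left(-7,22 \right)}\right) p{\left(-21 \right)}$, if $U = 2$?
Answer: $-7581$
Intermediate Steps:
$f{\left(y,c \right)} = c + y$
$p{\left(g \right)} = g$ ($p{\left(g \right)} = 8 + \left(g - 8\right) = 8 + \left(-8 + g\right) = g$)
$A{\left(L,O \right)} = 1 - 2 L$ ($A{\left(L,O \right)} = 3 \left(2 - L\right) + \left(-5 + L\right) = \left(6 - 3 L\right) + \left(-5 + L\right) = 1 - 2 L$)
$\left(346 + A{\left(-7,22 \right)}\right) p{\left(-21 \right)} = \left(346 + \left(1 - -14\right)\right) \left(-21\right) = \left(346 + \left(1 + 14\right)\right) \left(-21\right) = \left(346 + 15\right) \left(-21\right) = 361 \left(-21\right) = -7581$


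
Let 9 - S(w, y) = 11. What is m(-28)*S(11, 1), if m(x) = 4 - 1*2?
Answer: -4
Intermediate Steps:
S(w, y) = -2 (S(w, y) = 9 - 1*11 = 9 - 11 = -2)
m(x) = 2 (m(x) = 4 - 2 = 2)
m(-28)*S(11, 1) = 2*(-2) = -4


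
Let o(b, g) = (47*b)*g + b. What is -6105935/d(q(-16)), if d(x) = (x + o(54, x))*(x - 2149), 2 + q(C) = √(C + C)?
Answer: -6105935*I/(10725376*I + 21865652*√2) ≈ -0.061133 - 0.17625*I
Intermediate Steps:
q(C) = -2 + √2*√C (q(C) = -2 + √(C + C) = -2 + √(2*C) = -2 + √2*√C)
o(b, g) = b + 47*b*g (o(b, g) = 47*b*g + b = b + 47*b*g)
d(x) = (-2149 + x)*(54 + 2539*x) (d(x) = (x + 54*(1 + 47*x))*(x - 2149) = (x + (54 + 2538*x))*(-2149 + x) = (54 + 2539*x)*(-2149 + x) = (-2149 + x)*(54 + 2539*x))
-6105935/d(q(-16)) = -6105935/(-116046 - 5456257*(-2 + √2*√(-16)) + 2539*(-2 + √2*√(-16))²) = -6105935/(-116046 - 5456257*(-2 + √2*(4*I)) + 2539*(-2 + √2*(4*I))²) = -6105935/(-116046 - 5456257*(-2 + 4*I*√2) + 2539*(-2 + 4*I*√2)²) = -6105935/(-116046 + (10912514 - 21825028*I*√2) + 2539*(-2 + 4*I*√2)²) = -6105935/(10796468 + 2539*(-2 + 4*I*√2)² - 21825028*I*√2)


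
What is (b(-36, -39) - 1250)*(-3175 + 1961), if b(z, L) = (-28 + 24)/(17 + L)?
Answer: 16690072/11 ≈ 1.5173e+6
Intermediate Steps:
b(z, L) = -4/(17 + L)
(b(-36, -39) - 1250)*(-3175 + 1961) = (-4/(17 - 39) - 1250)*(-3175 + 1961) = (-4/(-22) - 1250)*(-1214) = (-4*(-1/22) - 1250)*(-1214) = (2/11 - 1250)*(-1214) = -13748/11*(-1214) = 16690072/11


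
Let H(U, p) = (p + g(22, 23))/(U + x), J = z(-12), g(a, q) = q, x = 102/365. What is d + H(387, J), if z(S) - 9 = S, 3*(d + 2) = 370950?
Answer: 17478517636/141357 ≈ 1.2365e+5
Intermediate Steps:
d = 123648 (d = -2 + (⅓)*370950 = -2 + 123650 = 123648)
x = 102/365 (x = 102*(1/365) = 102/365 ≈ 0.27945)
z(S) = 9 + S
J = -3 (J = 9 - 12 = -3)
H(U, p) = (23 + p)/(102/365 + U) (H(U, p) = (p + 23)/(U + 102/365) = (23 + p)/(102/365 + U))
d + H(387, J) = 123648 + 365*(23 - 3)/(102 + 365*387) = 123648 + 365*20/(102 + 141255) = 123648 + 365*20/141357 = 123648 + 365*(1/141357)*20 = 123648 + 7300/141357 = 17478517636/141357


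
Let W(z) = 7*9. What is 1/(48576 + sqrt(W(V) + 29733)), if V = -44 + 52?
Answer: 4048/196633165 - sqrt(7449)/1179798990 ≈ 2.0513e-5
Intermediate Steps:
V = 8
W(z) = 63
1/(48576 + sqrt(W(V) + 29733)) = 1/(48576 + sqrt(63 + 29733)) = 1/(48576 + sqrt(29796)) = 1/(48576 + 2*sqrt(7449))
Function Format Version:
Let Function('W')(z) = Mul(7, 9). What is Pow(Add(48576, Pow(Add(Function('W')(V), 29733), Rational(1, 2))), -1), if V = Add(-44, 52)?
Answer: Add(Rational(4048, 196633165), Mul(Rational(-1, 1179798990), Pow(7449, Rational(1, 2)))) ≈ 2.0513e-5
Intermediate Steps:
V = 8
Function('W')(z) = 63
Pow(Add(48576, Pow(Add(Function('W')(V), 29733), Rational(1, 2))), -1) = Pow(Add(48576, Pow(Add(63, 29733), Rational(1, 2))), -1) = Pow(Add(48576, Pow(29796, Rational(1, 2))), -1) = Pow(Add(48576, Mul(2, Pow(7449, Rational(1, 2)))), -1)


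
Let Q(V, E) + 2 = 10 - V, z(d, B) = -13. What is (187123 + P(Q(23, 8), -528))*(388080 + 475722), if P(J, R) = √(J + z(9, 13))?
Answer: 161637221646 + 1727604*I*√7 ≈ 1.6164e+11 + 4.5708e+6*I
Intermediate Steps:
Q(V, E) = 8 - V (Q(V, E) = -2 + (10 - V) = 8 - V)
P(J, R) = √(-13 + J) (P(J, R) = √(J - 13) = √(-13 + J))
(187123 + P(Q(23, 8), -528))*(388080 + 475722) = (187123 + √(-13 + (8 - 1*23)))*(388080 + 475722) = (187123 + √(-13 + (8 - 23)))*863802 = (187123 + √(-13 - 15))*863802 = (187123 + √(-28))*863802 = (187123 + 2*I*√7)*863802 = 161637221646 + 1727604*I*√7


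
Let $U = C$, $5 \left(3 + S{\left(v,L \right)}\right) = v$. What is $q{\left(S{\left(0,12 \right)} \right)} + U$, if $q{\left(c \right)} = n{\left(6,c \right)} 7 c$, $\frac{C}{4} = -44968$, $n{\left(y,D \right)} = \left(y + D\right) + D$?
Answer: $-179872$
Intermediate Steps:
$S{\left(v,L \right)} = -3 + \frac{v}{5}$
$n{\left(y,D \right)} = y + 2 D$ ($n{\left(y,D \right)} = \left(D + y\right) + D = y + 2 D$)
$C = -179872$ ($C = 4 \left(-44968\right) = -179872$)
$q{\left(c \right)} = c \left(42 + 14 c\right)$ ($q{\left(c \right)} = \left(6 + 2 c\right) 7 c = \left(42 + 14 c\right) c = c \left(42 + 14 c\right)$)
$U = -179872$
$q{\left(S{\left(0,12 \right)} \right)} + U = 14 \left(-3 + \frac{1}{5} \cdot 0\right) \left(3 + \left(-3 + \frac{1}{5} \cdot 0\right)\right) - 179872 = 14 \left(-3 + 0\right) \left(3 + \left(-3 + 0\right)\right) - 179872 = 14 \left(-3\right) \left(3 - 3\right) - 179872 = 14 \left(-3\right) 0 - 179872 = 0 - 179872 = -179872$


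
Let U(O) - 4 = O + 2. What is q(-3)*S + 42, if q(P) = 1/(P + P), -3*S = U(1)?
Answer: 763/18 ≈ 42.389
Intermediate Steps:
U(O) = 6 + O (U(O) = 4 + (O + 2) = 4 + (2 + O) = 6 + O)
S = -7/3 (S = -(6 + 1)/3 = -1/3*7 = -7/3 ≈ -2.3333)
q(P) = 1/(2*P)
q(-3)*S + 42 = ((1/2)/(-3))*(-7/3) + 42 = ((1/2)*(-1/3))*(-7/3) + 42 = -1/6*(-7/3) + 42 = 7/18 + 42 = 763/18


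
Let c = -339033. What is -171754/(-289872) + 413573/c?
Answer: -934135739/1489032936 ≈ -0.62734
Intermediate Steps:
-171754/(-289872) + 413573/c = -171754/(-289872) + 413573/(-339033) = -171754*(-1/289872) + 413573*(-1/339033) = 7807/13176 - 413573/339033 = -934135739/1489032936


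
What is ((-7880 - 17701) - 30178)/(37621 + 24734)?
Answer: -55759/62355 ≈ -0.89422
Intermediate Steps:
((-7880 - 17701) - 30178)/(37621 + 24734) = (-25581 - 30178)/62355 = -55759*1/62355 = -55759/62355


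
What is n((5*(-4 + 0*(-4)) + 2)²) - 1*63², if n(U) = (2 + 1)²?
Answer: -3960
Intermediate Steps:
n(U) = 9 (n(U) = 3² = 9)
n((5*(-4 + 0*(-4)) + 2)²) - 1*63² = 9 - 1*63² = 9 - 1*3969 = 9 - 3969 = -3960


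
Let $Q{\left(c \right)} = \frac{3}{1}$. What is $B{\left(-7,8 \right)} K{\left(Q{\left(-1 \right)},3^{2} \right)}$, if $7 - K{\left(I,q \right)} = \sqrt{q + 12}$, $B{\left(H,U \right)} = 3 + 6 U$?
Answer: $357 - 51 \sqrt{21} \approx 123.29$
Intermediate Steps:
$Q{\left(c \right)} = 3$ ($Q{\left(c \right)} = 3 \cdot 1 = 3$)
$K{\left(I,q \right)} = 7 - \sqrt{12 + q}$ ($K{\left(I,q \right)} = 7 - \sqrt{q + 12} = 7 - \sqrt{12 + q}$)
$B{\left(-7,8 \right)} K{\left(Q{\left(-1 \right)},3^{2} \right)} = \left(3 + 6 \cdot 8\right) \left(7 - \sqrt{12 + 3^{2}}\right) = \left(3 + 48\right) \left(7 - \sqrt{12 + 9}\right) = 51 \left(7 - \sqrt{21}\right) = 357 - 51 \sqrt{21}$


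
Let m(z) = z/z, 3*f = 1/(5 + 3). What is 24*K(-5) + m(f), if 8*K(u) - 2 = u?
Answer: -8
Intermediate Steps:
f = 1/24 (f = 1/(3*(5 + 3)) = (⅓)/8 = (⅓)*(⅛) = 1/24 ≈ 0.041667)
K(u) = ¼ + u/8
m(z) = 1
24*K(-5) + m(f) = 24*(¼ + (⅛)*(-5)) + 1 = 24*(¼ - 5/8) + 1 = 24*(-3/8) + 1 = -9 + 1 = -8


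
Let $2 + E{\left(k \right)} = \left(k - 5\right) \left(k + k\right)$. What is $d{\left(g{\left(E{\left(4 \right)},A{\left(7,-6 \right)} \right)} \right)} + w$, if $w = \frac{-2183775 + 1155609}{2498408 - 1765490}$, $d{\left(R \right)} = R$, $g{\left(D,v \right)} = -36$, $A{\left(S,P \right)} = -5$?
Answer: $- \frac{4568869}{122153} \approx -37.403$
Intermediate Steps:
$E{\left(k \right)} = -2 + 2 k \left(-5 + k\right)$ ($E{\left(k \right)} = -2 + \left(k - 5\right) \left(k + k\right) = -2 + \left(-5 + k\right) 2 k = -2 + 2 k \left(-5 + k\right)$)
$w = - \frac{171361}{122153}$ ($w = - \frac{1028166}{732918} = \left(-1028166\right) \frac{1}{732918} = - \frac{171361}{122153} \approx -1.4028$)
$d{\left(g{\left(E{\left(4 \right)},A{\left(7,-6 \right)} \right)} \right)} + w = -36 - \frac{171361}{122153} = - \frac{4568869}{122153}$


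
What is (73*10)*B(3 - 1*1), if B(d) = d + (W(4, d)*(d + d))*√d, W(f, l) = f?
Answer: 1460 + 11680*√2 ≈ 17978.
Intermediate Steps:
B(d) = d + 8*d^(3/2) (B(d) = d + (4*(d + d))*√d = d + (4*(2*d))*√d = d + (8*d)*√d = d + 8*d^(3/2))
(73*10)*B(3 - 1*1) = (73*10)*((3 - 1*1) + 8*(3 - 1*1)^(3/2)) = 730*((3 - 1) + 8*(3 - 1)^(3/2)) = 730*(2 + 8*2^(3/2)) = 730*(2 + 8*(2*√2)) = 730*(2 + 16*√2) = 1460 + 11680*√2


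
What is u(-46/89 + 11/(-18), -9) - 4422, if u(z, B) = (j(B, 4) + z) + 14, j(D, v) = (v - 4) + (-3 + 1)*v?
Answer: -7076239/1602 ≈ -4417.1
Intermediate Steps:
j(D, v) = -4 - v (j(D, v) = (-4 + v) - 2*v = -4 - v)
u(z, B) = 6 + z (u(z, B) = ((-4 - 1*4) + z) + 14 = ((-4 - 4) + z) + 14 = (-8 + z) + 14 = 6 + z)
u(-46/89 + 11/(-18), -9) - 4422 = (6 + (-46/89 + 11/(-18))) - 4422 = (6 + (-46*1/89 + 11*(-1/18))) - 4422 = (6 + (-46/89 - 11/18)) - 4422 = (6 - 1807/1602) - 4422 = 7805/1602 - 4422 = -7076239/1602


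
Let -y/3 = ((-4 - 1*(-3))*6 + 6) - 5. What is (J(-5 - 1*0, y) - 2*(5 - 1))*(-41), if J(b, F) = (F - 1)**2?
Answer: -7708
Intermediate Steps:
y = 15 (y = -3*(((-4 - 1*(-3))*6 + 6) - 5) = -3*(((-4 + 3)*6 + 6) - 5) = -3*((-1*6 + 6) - 5) = -3*((-6 + 6) - 5) = -3*(0 - 5) = -3*(-5) = 15)
J(b, F) = (-1 + F)**2
(J(-5 - 1*0, y) - 2*(5 - 1))*(-41) = ((-1 + 15)**2 - 2*(5 - 1))*(-41) = (14**2 - 2*4)*(-41) = (196 - 8)*(-41) = 188*(-41) = -7708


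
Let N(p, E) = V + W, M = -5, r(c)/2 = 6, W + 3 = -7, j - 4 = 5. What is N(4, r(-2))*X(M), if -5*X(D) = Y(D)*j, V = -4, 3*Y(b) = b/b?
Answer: 42/5 ≈ 8.4000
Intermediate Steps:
Y(b) = 1/3 (Y(b) = (b/b)/3 = (1/3)*1 = 1/3)
j = 9 (j = 4 + 5 = 9)
W = -10 (W = -3 - 7 = -10)
r(c) = 12 (r(c) = 2*6 = 12)
N(p, E) = -14 (N(p, E) = -4 - 10 = -14)
X(D) = -3/5 (X(D) = -9/15 = -1/5*3 = -3/5)
N(4, r(-2))*X(M) = -14*(-3/5) = 42/5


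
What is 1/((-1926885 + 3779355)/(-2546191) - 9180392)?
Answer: -2546191/23375033339342 ≈ -1.0893e-7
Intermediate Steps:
1/((-1926885 + 3779355)/(-2546191) - 9180392) = 1/(1852470*(-1/2546191) - 9180392) = 1/(-1852470/2546191 - 9180392) = 1/(-23375033339342/2546191) = -2546191/23375033339342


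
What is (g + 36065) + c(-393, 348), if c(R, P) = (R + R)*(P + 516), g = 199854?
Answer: -443185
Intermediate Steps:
c(R, P) = 2*R*(516 + P) (c(R, P) = (2*R)*(516 + P) = 2*R*(516 + P))
(g + 36065) + c(-393, 348) = (199854 + 36065) + 2*(-393)*(516 + 348) = 235919 + 2*(-393)*864 = 235919 - 679104 = -443185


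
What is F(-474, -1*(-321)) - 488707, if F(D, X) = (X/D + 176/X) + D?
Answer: -24810288497/50718 ≈ -4.8918e+5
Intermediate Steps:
F(D, X) = D + 176/X + X/D (F(D, X) = (176/X + X/D) + D = D + 176/X + X/D)
F(-474, -1*(-321)) - 488707 = (-474 + 176/((-1*(-321))) - 1*(-321)/(-474)) - 488707 = (-474 + 176/321 + 321*(-1/474)) - 488707 = (-474 + 176*(1/321) - 107/158) - 488707 = (-474 + 176/321 - 107/158) - 488707 = -24046871/50718 - 488707 = -24810288497/50718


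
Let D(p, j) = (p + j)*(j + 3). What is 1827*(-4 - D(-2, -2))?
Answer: 0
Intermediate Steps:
D(p, j) = (3 + j)*(j + p) (D(p, j) = (j + p)*(3 + j) = (3 + j)*(j + p))
1827*(-4 - D(-2, -2)) = 1827*(-4 - ((-2)**2 + 3*(-2) + 3*(-2) - 2*(-2))) = 1827*(-4 - (4 - 6 - 6 + 4)) = 1827*(-4 - 1*(-4)) = 1827*(-4 + 4) = 1827*0 = 0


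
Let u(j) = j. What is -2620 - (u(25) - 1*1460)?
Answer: -1185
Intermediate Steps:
-2620 - (u(25) - 1*1460) = -2620 - (25 - 1*1460) = -2620 - (25 - 1460) = -2620 - 1*(-1435) = -2620 + 1435 = -1185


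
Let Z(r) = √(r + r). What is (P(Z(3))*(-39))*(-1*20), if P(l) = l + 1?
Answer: 780 + 780*√6 ≈ 2690.6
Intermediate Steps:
Z(r) = √2*√r (Z(r) = √(2*r) = √2*√r)
P(l) = 1 + l
(P(Z(3))*(-39))*(-1*20) = ((1 + √2*√3)*(-39))*(-1*20) = ((1 + √6)*(-39))*(-20) = (-39 - 39*√6)*(-20) = 780 + 780*√6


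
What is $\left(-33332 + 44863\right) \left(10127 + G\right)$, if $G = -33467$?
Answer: $-269133540$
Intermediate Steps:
$\left(-33332 + 44863\right) \left(10127 + G\right) = \left(-33332 + 44863\right) \left(10127 - 33467\right) = 11531 \left(-23340\right) = -269133540$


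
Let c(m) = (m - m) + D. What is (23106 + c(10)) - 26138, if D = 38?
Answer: -2994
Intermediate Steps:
c(m) = 38 (c(m) = (m - m) + 38 = 0 + 38 = 38)
(23106 + c(10)) - 26138 = (23106 + 38) - 26138 = 23144 - 26138 = -2994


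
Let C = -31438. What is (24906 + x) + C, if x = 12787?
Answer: 6255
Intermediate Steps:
(24906 + x) + C = (24906 + 12787) - 31438 = 37693 - 31438 = 6255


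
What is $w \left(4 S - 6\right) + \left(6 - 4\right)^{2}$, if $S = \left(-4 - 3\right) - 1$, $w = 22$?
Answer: $-832$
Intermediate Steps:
$S = -8$ ($S = -7 - 1 = -8$)
$w \left(4 S - 6\right) + \left(6 - 4\right)^{2} = 22 \left(4 \left(-8\right) - 6\right) + \left(6 - 4\right)^{2} = 22 \left(-32 - 6\right) + 2^{2} = 22 \left(-38\right) + 4 = -836 + 4 = -832$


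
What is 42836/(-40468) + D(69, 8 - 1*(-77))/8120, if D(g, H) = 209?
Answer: -84842627/82150040 ≈ -1.0328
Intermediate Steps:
42836/(-40468) + D(69, 8 - 1*(-77))/8120 = 42836/(-40468) + 209/8120 = 42836*(-1/40468) + 209*(1/8120) = -10709/10117 + 209/8120 = -84842627/82150040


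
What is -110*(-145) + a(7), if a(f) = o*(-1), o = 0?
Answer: 15950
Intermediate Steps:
a(f) = 0 (a(f) = 0*(-1) = 0)
-110*(-145) + a(7) = -110*(-145) + 0 = 15950 + 0 = 15950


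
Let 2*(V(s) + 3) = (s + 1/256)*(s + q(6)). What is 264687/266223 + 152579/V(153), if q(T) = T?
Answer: 7481829986683/552531194235 ≈ 13.541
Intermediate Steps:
V(s) = -3 + (6 + s)*(1/256 + s)/2 (V(s) = -3 + ((s + 1/256)*(s + 6))/2 = -3 + ((s + 1/256)*(6 + s))/2 = -3 + ((1/256 + s)*(6 + s))/2 = -3 + ((6 + s)*(1/256 + s))/2 = -3 + (6 + s)*(1/256 + s)/2)
264687/266223 + 152579/V(153) = 264687/266223 + 152579/(-765/256 + (1/2)*153**2 + (1537/512)*153) = 264687*(1/266223) + 152579/(-765/256 + (1/2)*23409 + 235161/512) = 88229/88741 + 152579/(-765/256 + 23409/2 + 235161/512) = 88229/88741 + 152579/(6226335/512) = 88229/88741 + 152579*(512/6226335) = 88229/88741 + 78120448/6226335 = 7481829986683/552531194235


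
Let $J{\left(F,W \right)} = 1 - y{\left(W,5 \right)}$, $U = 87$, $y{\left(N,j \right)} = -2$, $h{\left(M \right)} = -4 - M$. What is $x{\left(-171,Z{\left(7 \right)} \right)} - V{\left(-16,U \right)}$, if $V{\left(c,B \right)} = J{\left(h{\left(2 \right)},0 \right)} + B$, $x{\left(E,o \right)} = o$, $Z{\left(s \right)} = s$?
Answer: $-83$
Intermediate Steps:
$J{\left(F,W \right)} = 3$ ($J{\left(F,W \right)} = 1 - -2 = 1 + 2 = 3$)
$V{\left(c,B \right)} = 3 + B$
$x{\left(-171,Z{\left(7 \right)} \right)} - V{\left(-16,U \right)} = 7 - \left(3 + 87\right) = 7 - 90 = -83$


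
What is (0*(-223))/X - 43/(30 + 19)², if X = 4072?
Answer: -43/2401 ≈ -0.017909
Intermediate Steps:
(0*(-223))/X - 43/(30 + 19)² = (0*(-223))/4072 - 43/(30 + 19)² = 0*(1/4072) - 43/(49²) = 0 - 43/2401 = -43/2401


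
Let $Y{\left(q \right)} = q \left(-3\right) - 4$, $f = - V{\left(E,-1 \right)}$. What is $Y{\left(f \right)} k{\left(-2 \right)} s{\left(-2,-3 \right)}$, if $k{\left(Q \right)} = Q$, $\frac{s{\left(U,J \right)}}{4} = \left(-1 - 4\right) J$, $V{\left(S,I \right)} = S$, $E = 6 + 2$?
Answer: $-2400$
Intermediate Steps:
$E = 8$
$s{\left(U,J \right)} = - 20 J$ ($s{\left(U,J \right)} = 4 \left(-1 - 4\right) J = 4 \left(- 5 J\right) = - 20 J$)
$f = -8$ ($f = \left(-1\right) 8 = -8$)
$Y{\left(q \right)} = -4 - 3 q$ ($Y{\left(q \right)} = - 3 q - 4 = -4 - 3 q$)
$Y{\left(f \right)} k{\left(-2 \right)} s{\left(-2,-3 \right)} = \left(-4 - -24\right) \left(-2\right) \left(\left(-20\right) \left(-3\right)\right) = \left(-4 + 24\right) \left(-2\right) 60 = 20 \left(-2\right) 60 = \left(-40\right) 60 = -2400$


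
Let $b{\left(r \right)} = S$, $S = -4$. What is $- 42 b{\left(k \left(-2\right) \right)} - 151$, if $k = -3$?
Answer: $17$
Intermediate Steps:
$b{\left(r \right)} = -4$
$- 42 b{\left(k \left(-2\right) \right)} - 151 = \left(-42\right) \left(-4\right) - 151 = 168 - 151 = 17$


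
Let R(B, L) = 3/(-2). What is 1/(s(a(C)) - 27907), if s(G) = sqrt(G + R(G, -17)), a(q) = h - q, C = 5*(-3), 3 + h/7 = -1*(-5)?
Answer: -5074/141600113 - sqrt(110)/1557601243 ≈ -3.5840e-5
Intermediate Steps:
h = 14 (h = -21 + 7*(-1*(-5)) = -21 + 7*5 = -21 + 35 = 14)
R(B, L) = -3/2 (R(B, L) = 3*(-1/2) = -3/2)
C = -15
a(q) = 14 - q
s(G) = sqrt(-3/2 + G) (s(G) = sqrt(G - 3/2) = sqrt(-3/2 + G))
1/(s(a(C)) - 27907) = 1/(sqrt(-6 + 4*(14 - 1*(-15)))/2 - 27907) = 1/(sqrt(-6 + 4*(14 + 15))/2 - 27907) = 1/(sqrt(-6 + 4*29)/2 - 27907) = 1/(sqrt(-6 + 116)/2 - 27907) = 1/(sqrt(110)/2 - 27907) = 1/(-27907 + sqrt(110)/2)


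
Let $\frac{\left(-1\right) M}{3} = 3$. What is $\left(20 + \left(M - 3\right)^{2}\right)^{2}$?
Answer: $26896$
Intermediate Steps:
$M = -9$ ($M = \left(-3\right) 3 = -9$)
$\left(20 + \left(M - 3\right)^{2}\right)^{2} = \left(20 + \left(-9 - 3\right)^{2}\right)^{2} = \left(20 + \left(-12\right)^{2}\right)^{2} = \left(20 + 144\right)^{2} = 164^{2} = 26896$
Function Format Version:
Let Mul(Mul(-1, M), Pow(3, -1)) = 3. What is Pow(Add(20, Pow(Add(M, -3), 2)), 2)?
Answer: 26896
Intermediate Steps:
M = -9 (M = Mul(-3, 3) = -9)
Pow(Add(20, Pow(Add(M, -3), 2)), 2) = Pow(Add(20, Pow(Add(-9, -3), 2)), 2) = Pow(Add(20, Pow(-12, 2)), 2) = Pow(Add(20, 144), 2) = Pow(164, 2) = 26896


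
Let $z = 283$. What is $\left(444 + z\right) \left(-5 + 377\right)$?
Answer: $270444$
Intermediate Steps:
$\left(444 + z\right) \left(-5 + 377\right) = \left(444 + 283\right) \left(-5 + 377\right) = 727 \cdot 372 = 270444$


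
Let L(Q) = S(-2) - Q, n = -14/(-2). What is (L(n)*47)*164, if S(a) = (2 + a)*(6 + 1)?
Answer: -53956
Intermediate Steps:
n = 7 (n = -14*(-1/2) = 7)
S(a) = 14 + 7*a (S(a) = (2 + a)*7 = 14 + 7*a)
L(Q) = -Q (L(Q) = (14 + 7*(-2)) - Q = (14 - 14) - Q = 0 - Q = -Q)
(L(n)*47)*164 = (-1*7*47)*164 = -7*47*164 = -329*164 = -53956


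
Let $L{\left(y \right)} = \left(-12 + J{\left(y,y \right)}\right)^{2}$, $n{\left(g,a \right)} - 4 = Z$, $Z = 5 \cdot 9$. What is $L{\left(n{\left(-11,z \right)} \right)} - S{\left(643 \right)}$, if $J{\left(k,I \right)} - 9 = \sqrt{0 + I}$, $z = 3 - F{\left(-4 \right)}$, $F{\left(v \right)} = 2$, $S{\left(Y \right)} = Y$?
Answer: $-627$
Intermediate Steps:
$Z = 45$
$z = 1$ ($z = 3 - 2 = 1$)
$n{\left(g,a \right)} = 49$ ($n{\left(g,a \right)} = 4 + 45 = 49$)
$J{\left(k,I \right)} = 9 + \sqrt{I}$ ($J{\left(k,I \right)} = 9 + \sqrt{0 + I} = 9 + \sqrt{I}$)
$L{\left(y \right)} = \left(-3 + \sqrt{y}\right)^{2}$ ($L{\left(y \right)} = \left(-12 + \left(9 + \sqrt{y}\right)\right)^{2} = \left(-3 + \sqrt{y}\right)^{2}$)
$L{\left(n{\left(-11,z \right)} \right)} - S{\left(643 \right)} = \left(-3 + \sqrt{49}\right)^{2} - 643 = \left(-3 + 7\right)^{2} - 643 = 4^{2} - 643 = 16 - 643 = -627$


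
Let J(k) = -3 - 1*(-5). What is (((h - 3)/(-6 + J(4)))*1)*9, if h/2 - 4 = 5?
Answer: -135/4 ≈ -33.750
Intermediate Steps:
J(k) = 2 (J(k) = -3 + 5 = 2)
h = 18 (h = 8 + 2*5 = 8 + 10 = 18)
(((h - 3)/(-6 + J(4)))*1)*9 = (((18 - 3)/(-6 + 2))*1)*9 = ((15/(-4))*1)*9 = ((15*(-¼))*1)*9 = -15/4*1*9 = -15/4*9 = -135/4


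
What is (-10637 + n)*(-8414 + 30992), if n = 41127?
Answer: 688403220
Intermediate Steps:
(-10637 + n)*(-8414 + 30992) = (-10637 + 41127)*(-8414 + 30992) = 30490*22578 = 688403220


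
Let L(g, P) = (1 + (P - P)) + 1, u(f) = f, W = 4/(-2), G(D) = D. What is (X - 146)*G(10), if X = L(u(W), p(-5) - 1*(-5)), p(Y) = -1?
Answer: -1440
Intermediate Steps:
W = -2 (W = 4*(-½) = -2)
L(g, P) = 2 (L(g, P) = (1 + 0) + 1 = 1 + 1 = 2)
X = 2
(X - 146)*G(10) = (2 - 146)*10 = -144*10 = -1440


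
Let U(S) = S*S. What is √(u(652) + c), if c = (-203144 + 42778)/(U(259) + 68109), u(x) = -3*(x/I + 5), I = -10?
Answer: √819756605030/67595 ≈ 13.395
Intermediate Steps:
U(S) = S²
u(x) = -15 + 3*x/10 (u(x) = -3*(x/(-10) + 5) = -3*(x*(-⅒) + 5) = -3*(-x/10 + 5) = -3*(5 - x/10) = -15 + 3*x/10)
c = -80183/67595 (c = (-203144 + 42778)/(259² + 68109) = -160366/(67081 + 68109) = -160366/135190 = -160366*1/135190 = -80183/67595 ≈ -1.1862)
√(u(652) + c) = √((-15 + (3/10)*652) - 80183/67595) = √((-15 + 978/5) - 80183/67595) = √(903/5 - 80183/67595) = √(12127474/67595) = √819756605030/67595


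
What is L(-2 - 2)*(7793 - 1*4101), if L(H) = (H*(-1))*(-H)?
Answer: 59072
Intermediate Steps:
L(H) = H² (L(H) = (-H)*(-H) = H²)
L(-2 - 2)*(7793 - 1*4101) = (-2 - 2)²*(7793 - 1*4101) = (-4)²*(7793 - 4101) = 16*3692 = 59072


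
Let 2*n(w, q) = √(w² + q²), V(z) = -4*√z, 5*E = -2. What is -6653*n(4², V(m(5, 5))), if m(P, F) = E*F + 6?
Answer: -26612*√5 ≈ -59506.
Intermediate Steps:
E = -⅖ (E = (⅕)*(-2) = -⅖ ≈ -0.40000)
m(P, F) = 6 - 2*F/5 (m(P, F) = -2*F/5 + 6 = 6 - 2*F/5)
n(w, q) = √(q² + w²)/2 (n(w, q) = √(w² + q²)/2 = √(q² + w²)/2)
-6653*n(4², V(m(5, 5))) = -6653*√((-4*√(6 - ⅖*5))² + (4²)²)/2 = -6653*√((-4*√(6 - 2))² + 16²)/2 = -6653*√((-4*√4)² + 256)/2 = -6653*√((-4*2)² + 256)/2 = -6653*√((-8)² + 256)/2 = -6653*√(64 + 256)/2 = -6653*√320/2 = -6653*8*√5/2 = -26612*√5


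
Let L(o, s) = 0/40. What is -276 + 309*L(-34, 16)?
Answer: -276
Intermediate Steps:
L(o, s) = 0 (L(o, s) = 0*(1/40) = 0)
-276 + 309*L(-34, 16) = -276 + 309*0 = -276 + 0 = -276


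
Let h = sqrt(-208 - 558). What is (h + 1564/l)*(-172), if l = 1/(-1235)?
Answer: 332224880 - 172*I*sqrt(766) ≈ 3.3223e+8 - 4760.4*I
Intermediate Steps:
l = -1/1235 ≈ -0.00080972
h = I*sqrt(766) (h = sqrt(-766) = I*sqrt(766) ≈ 27.677*I)
(h + 1564/l)*(-172) = (I*sqrt(766) + 1564/(-1/1235))*(-172) = (I*sqrt(766) + 1564*(-1235))*(-172) = (I*sqrt(766) - 1931540)*(-172) = (-1931540 + I*sqrt(766))*(-172) = 332224880 - 172*I*sqrt(766)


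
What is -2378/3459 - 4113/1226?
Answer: -17142295/4240734 ≈ -4.0423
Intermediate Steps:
-2378/3459 - 4113/1226 = -17142295/4240734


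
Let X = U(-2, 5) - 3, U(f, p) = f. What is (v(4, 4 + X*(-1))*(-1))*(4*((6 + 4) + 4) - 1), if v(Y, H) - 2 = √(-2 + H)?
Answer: -110 - 55*√7 ≈ -255.52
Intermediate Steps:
X = -5 (X = -2 - 3 = -5)
v(Y, H) = 2 + √(-2 + H)
(v(4, 4 + X*(-1))*(-1))*(4*((6 + 4) + 4) - 1) = ((2 + √(-2 + (4 - 5*(-1))))*(-1))*(4*((6 + 4) + 4) - 1) = ((2 + √(-2 + (4 + 5)))*(-1))*(4*(10 + 4) - 1) = ((2 + √(-2 + 9))*(-1))*(4*14 - 1) = ((2 + √7)*(-1))*(56 - 1) = (-2 - √7)*55 = -110 - 55*√7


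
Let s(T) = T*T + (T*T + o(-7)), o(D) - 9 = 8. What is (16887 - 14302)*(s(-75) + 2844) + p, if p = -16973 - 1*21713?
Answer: 36438249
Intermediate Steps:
p = -38686 (p = -16973 - 21713 = -38686)
o(D) = 17 (o(D) = 9 + 8 = 17)
s(T) = 17 + 2*T² (s(T) = T*T + (T*T + 17) = T² + (T² + 17) = T² + (17 + T²) = 17 + 2*T²)
(16887 - 14302)*(s(-75) + 2844) + p = (16887 - 14302)*((17 + 2*(-75)²) + 2844) - 38686 = 2585*((17 + 2*5625) + 2844) - 38686 = 2585*((17 + 11250) + 2844) - 38686 = 2585*(11267 + 2844) - 38686 = 2585*14111 - 38686 = 36476935 - 38686 = 36438249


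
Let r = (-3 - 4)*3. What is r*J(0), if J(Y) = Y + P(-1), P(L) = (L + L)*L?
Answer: -42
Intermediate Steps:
P(L) = 2*L² (P(L) = (2*L)*L = 2*L²)
r = -21 (r = -7*3 = -21)
J(Y) = 2 + Y (J(Y) = Y + 2*(-1)² = Y + 2*1 = Y + 2 = 2 + Y)
r*J(0) = -21*(2 + 0) = -21*2 = -42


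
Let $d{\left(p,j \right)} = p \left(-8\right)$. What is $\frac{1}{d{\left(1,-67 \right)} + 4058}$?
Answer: $\frac{1}{4050} \approx 0.00024691$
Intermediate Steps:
$d{\left(p,j \right)} = - 8 p$
$\frac{1}{d{\left(1,-67 \right)} + 4058} = \frac{1}{\left(-8\right) 1 + 4058} = \frac{1}{-8 + 4058} = \frac{1}{4050}$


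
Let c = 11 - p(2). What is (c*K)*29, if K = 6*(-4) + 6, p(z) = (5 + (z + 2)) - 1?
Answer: -1566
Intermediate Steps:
p(z) = 6 + z (p(z) = (5 + (2 + z)) - 1 = (7 + z) - 1 = 6 + z)
K = -18 (K = -24 + 6 = -18)
c = 3 (c = 11 - (6 + 2) = 11 - 1*8 = 11 - 8 = 3)
(c*K)*29 = (3*(-18))*29 = -54*29 = -1566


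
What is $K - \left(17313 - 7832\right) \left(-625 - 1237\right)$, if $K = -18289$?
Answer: $17635333$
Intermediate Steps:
$K - \left(17313 - 7832\right) \left(-625 - 1237\right) = -18289 - \left(17313 - 7832\right) \left(-625 - 1237\right) = -18289 - 9481 \left(-1862\right) = -18289 - -17653622 = -18289 + 17653622 = 17635333$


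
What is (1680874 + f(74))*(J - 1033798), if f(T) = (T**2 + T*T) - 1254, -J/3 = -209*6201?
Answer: 4825279628988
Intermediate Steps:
J = 3888027 (J = -(-627)*6201 = -3*(-1296009) = 3888027)
f(T) = -1254 + 2*T**2 (f(T) = (T**2 + T**2) - 1254 = 2*T**2 - 1254 = -1254 + 2*T**2)
(1680874 + f(74))*(J - 1033798) = (1680874 + (-1254 + 2*74**2))*(3888027 - 1033798) = (1680874 + (-1254 + 2*5476))*2854229 = (1680874 + (-1254 + 10952))*2854229 = (1680874 + 9698)*2854229 = 1690572*2854229 = 4825279628988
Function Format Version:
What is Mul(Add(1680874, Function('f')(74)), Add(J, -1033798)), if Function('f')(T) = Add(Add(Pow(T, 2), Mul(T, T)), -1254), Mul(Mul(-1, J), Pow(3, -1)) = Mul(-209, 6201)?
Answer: 4825279628988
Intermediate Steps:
J = 3888027 (J = Mul(-3, Mul(-209, 6201)) = Mul(-3, -1296009) = 3888027)
Function('f')(T) = Add(-1254, Mul(2, Pow(T, 2))) (Function('f')(T) = Add(Add(Pow(T, 2), Pow(T, 2)), -1254) = Add(Mul(2, Pow(T, 2)), -1254) = Add(-1254, Mul(2, Pow(T, 2))))
Mul(Add(1680874, Function('f')(74)), Add(J, -1033798)) = Mul(Add(1680874, Add(-1254, Mul(2, Pow(74, 2)))), Add(3888027, -1033798)) = Mul(Add(1680874, Add(-1254, Mul(2, 5476))), 2854229) = Mul(Add(1680874, Add(-1254, 10952)), 2854229) = Mul(Add(1680874, 9698), 2854229) = Mul(1690572, 2854229) = 4825279628988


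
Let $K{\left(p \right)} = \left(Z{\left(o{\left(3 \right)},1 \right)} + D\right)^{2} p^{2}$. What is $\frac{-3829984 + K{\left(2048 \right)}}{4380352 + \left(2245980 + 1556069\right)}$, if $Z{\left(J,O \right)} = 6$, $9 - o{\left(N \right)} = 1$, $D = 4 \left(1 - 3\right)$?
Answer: $\frac{4315744}{2727467} \approx 1.5823$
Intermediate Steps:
$D = -8$ ($D = 4 \left(-2\right) = -8$)
$o{\left(N \right)} = 8$ ($o{\left(N \right)} = 9 - 1 = 8$)
$K{\left(p \right)} = 4 p^{2}$ ($K{\left(p \right)} = \left(6 - 8\right)^{2} p^{2} = \left(-2\right)^{2} p^{2} = 4 p^{2}$)
$\frac{-3829984 + K{\left(2048 \right)}}{4380352 + \left(2245980 + 1556069\right)} = \frac{-3829984 + 4 \cdot 2048^{2}}{4380352 + \left(2245980 + 1556069\right)} = \frac{-3829984 + 4 \cdot 4194304}{4380352 + 3802049} = \frac{-3829984 + 16777216}{8182401} = 12947232 \cdot \frac{1}{8182401} = \frac{4315744}{2727467}$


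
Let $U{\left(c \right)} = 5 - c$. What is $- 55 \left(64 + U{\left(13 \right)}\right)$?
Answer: $-3080$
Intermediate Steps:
$- 55 \left(64 + U{\left(13 \right)}\right) = - 55 \left(64 + \left(5 - 13\right)\right) = - 55 \left(64 - 8\right) = \left(-55\right) 56 = -3080$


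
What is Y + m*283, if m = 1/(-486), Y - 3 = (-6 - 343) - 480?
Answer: -401719/486 ≈ -826.58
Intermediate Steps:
Y = -826 (Y = 3 + ((-6 - 343) - 480) = 3 + (-349 - 480) = 3 - 829 = -826)
m = -1/486 ≈ -0.0020576
Y + m*283 = -826 - 1/486*283 = -826 - 283/486 = -401719/486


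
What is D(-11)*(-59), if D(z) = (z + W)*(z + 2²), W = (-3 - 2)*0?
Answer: -4543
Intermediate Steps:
W = 0 (W = -5*0 = 0)
D(z) = z*(4 + z) (D(z) = (z + 0)*(z + 2²) = z*(z + 4) = z*(4 + z))
D(-11)*(-59) = -11*(4 - 11)*(-59) = -11*(-7)*(-59) = 77*(-59) = -4543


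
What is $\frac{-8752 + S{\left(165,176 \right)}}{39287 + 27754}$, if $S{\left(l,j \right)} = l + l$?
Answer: $- \frac{8422}{67041} \approx -0.12562$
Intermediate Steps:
$S{\left(l,j \right)} = 2 l$
$\frac{-8752 + S{\left(165,176 \right)}}{39287 + 27754} = \frac{-8752 + 2 \cdot 165}{39287 + 27754} = \frac{-8752 + 330}{67041} = \left(-8422\right) \frac{1}{67041} = - \frac{8422}{67041}$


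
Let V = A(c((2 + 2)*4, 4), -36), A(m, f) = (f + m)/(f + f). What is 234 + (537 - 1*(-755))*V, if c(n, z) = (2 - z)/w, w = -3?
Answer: 23437/27 ≈ 868.04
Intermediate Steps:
c(n, z) = -2/3 + z/3 (c(n, z) = (2 - z)/(-3) = (2 - z)*(-1/3) = -2/3 + z/3)
A(m, f) = (f + m)/(2*f) (A(m, f) = (f + m)/((2*f)) = (f + m)*(1/(2*f)) = (f + m)/(2*f))
V = 53/108 (V = (1/2)*(-36 + (-2/3 + (1/3)*4))/(-36) = (1/2)*(-1/36)*(-36 + (-2/3 + 4/3)) = (1/2)*(-1/36)*(-36 + 2/3) = (1/2)*(-1/36)*(-106/3) = 53/108 ≈ 0.49074)
234 + (537 - 1*(-755))*V = 234 + (537 - 1*(-755))*(53/108) = 234 + (537 + 755)*(53/108) = 234 + 1292*(53/108) = 234 + 17119/27 = 23437/27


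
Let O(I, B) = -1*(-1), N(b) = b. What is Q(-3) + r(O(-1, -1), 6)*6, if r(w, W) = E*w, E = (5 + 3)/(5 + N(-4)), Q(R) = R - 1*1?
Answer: 44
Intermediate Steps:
Q(R) = -1 + R (Q(R) = R - 1 = -1 + R)
E = 8 (E = (5 + 3)/(5 - 4) = 8/1 = 8*1 = 8)
O(I, B) = 1
r(w, W) = 8*w
Q(-3) + r(O(-1, -1), 6)*6 = (-1 - 3) + (8*1)*6 = -4 + 8*6 = -4 + 48 = 44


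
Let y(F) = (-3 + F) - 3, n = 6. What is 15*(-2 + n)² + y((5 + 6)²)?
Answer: 355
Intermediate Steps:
y(F) = -6 + F
15*(-2 + n)² + y((5 + 6)²) = 15*(-2 + 6)² + (-6 + (5 + 6)²) = 15*4² + (-6 + 11²) = 15*16 + (-6 + 121) = 240 + 115 = 355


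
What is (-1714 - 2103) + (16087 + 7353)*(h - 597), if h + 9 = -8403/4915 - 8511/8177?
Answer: -114725674586335/8037991 ≈ -1.4273e+7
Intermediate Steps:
h = -472252491/40189955 (h = -9 + (-8403/4915 - 8511/8177) = -9 - 110542896/40189955 = -472252491/40189955 ≈ -11.751)
(-1714 - 2103) + (16087 + 7353)*(h - 597) = (-1714 - 2103) + (16087 + 7353)*(-472252491/40189955 - 597) = -3817 + 23440*(-24465655626/40189955) = -3817 - 114694993574688/8037991 = -114725674586335/8037991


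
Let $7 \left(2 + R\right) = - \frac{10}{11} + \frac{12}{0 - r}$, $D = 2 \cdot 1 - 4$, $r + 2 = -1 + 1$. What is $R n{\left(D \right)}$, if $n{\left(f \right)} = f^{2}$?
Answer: $- \frac{56}{11} \approx -5.0909$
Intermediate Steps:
$r = -2$ ($r = -2 + \left(-1 + 1\right) = -2 + 0 = -2$)
$D = -2$ ($D = 2 - 4 = -2$)
$R = - \frac{14}{11}$ ($R = -2 + \frac{- \frac{10}{11} + \frac{12}{0 - -2}}{7} = -2 + \frac{\left(-10\right) \frac{1}{11} + \frac{12}{0 + 2}}{7} = -2 + \frac{- \frac{10}{11} + \frac{12}{2}}{7} = -2 + \frac{- \frac{10}{11} + 12 \cdot \frac{1}{2}}{7} = -2 + \frac{- \frac{10}{11} + 6}{7} = -2 + \frac{1}{7} \cdot \frac{56}{11} = -2 + \frac{8}{11} = - \frac{14}{11} \approx -1.2727$)
$R n{\left(D \right)} = - \frac{14 \left(-2\right)^{2}}{11} = \left(- \frac{14}{11}\right) 4 = - \frac{56}{11}$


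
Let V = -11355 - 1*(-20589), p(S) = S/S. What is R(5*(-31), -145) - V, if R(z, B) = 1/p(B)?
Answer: -9233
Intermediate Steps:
p(S) = 1
V = 9234 (V = -11355 + 20589 = 9234)
R(z, B) = 1 (R(z, B) = 1/1 = 1)
R(5*(-31), -145) - V = 1 - 1*9234 = 1 - 9234 = -9233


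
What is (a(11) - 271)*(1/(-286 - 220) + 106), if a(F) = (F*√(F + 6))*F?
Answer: -14535085/506 + 589985*√17/46 ≈ 24157.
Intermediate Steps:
a(F) = F²*√(6 + F) (a(F) = (F*√(6 + F))*F = F²*√(6 + F))
(a(11) - 271)*(1/(-286 - 220) + 106) = (11²*√(6 + 11) - 271)*(1/(-286 - 220) + 106) = (121*√17 - 271)*(1/(-506) + 106) = (-271 + 121*√17)*(-1/506 + 106) = (-271 + 121*√17)*(53635/506) = -14535085/506 + 589985*√17/46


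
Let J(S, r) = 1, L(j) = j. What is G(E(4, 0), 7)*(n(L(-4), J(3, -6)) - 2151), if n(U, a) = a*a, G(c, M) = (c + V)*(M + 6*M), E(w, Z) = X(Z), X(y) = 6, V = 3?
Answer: -948150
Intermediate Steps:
E(w, Z) = 6
G(c, M) = 7*M*(3 + c) (G(c, M) = (c + 3)*(M + 6*M) = (3 + c)*(7*M) = 7*M*(3 + c))
n(U, a) = a²
G(E(4, 0), 7)*(n(L(-4), J(3, -6)) - 2151) = (7*7*(3 + 6))*(1² - 2151) = (7*7*9)*(1 - 2151) = 441*(-2150) = -948150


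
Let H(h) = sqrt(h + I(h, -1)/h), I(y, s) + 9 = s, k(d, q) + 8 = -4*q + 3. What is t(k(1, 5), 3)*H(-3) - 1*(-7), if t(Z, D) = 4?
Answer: 7 + 4*sqrt(3)/3 ≈ 9.3094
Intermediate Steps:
k(d, q) = -5 - 4*q (k(d, q) = -8 + (-4*q + 3) = -8 + (3 - 4*q) = -5 - 4*q)
I(y, s) = -9 + s
H(h) = sqrt(h - 10/h) (H(h) = sqrt(h + (-9 - 1)/h) = sqrt(h - 10/h))
t(k(1, 5), 3)*H(-3) - 1*(-7) = 4*sqrt(-3 - 10/(-3)) - 1*(-7) = 4*sqrt(-3 - 10*(-1/3)) + 7 = 4*sqrt(-3 + 10/3) + 7 = 4*sqrt(1/3) + 7 = 4*(sqrt(3)/3) + 7 = 4*sqrt(3)/3 + 7 = 7 + 4*sqrt(3)/3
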